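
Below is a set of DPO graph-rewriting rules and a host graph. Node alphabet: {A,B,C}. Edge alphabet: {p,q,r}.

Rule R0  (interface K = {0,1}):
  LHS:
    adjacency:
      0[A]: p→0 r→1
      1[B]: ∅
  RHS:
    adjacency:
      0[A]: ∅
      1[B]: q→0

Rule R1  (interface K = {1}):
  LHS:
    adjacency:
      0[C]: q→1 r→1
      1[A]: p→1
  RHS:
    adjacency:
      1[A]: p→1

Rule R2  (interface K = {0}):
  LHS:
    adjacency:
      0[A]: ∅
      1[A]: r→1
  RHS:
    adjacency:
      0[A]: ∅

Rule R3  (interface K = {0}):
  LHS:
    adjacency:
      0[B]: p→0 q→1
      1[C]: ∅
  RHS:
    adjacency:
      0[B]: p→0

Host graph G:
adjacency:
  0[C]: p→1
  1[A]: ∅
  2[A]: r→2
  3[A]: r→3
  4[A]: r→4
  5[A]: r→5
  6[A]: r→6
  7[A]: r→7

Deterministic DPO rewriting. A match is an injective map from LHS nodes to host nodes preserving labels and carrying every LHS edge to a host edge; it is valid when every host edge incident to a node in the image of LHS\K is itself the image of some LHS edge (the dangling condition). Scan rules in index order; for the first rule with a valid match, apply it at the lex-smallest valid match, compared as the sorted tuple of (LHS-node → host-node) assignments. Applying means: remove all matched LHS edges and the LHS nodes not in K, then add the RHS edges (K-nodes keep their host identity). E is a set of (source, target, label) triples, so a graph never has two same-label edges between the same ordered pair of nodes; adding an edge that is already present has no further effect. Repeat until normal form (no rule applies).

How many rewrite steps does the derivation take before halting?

initial: |V|=8 |E|=7  E = 0-p->1 2-r->2 3-r->3 4-r->4 5-r->5 6-r->6 7-r->7
step 1: apply R2 at {0↦1, 1↦2}  → |V|=7 |E|=6  E = 0-p->1 3-r->3 4-r->4 5-r->5 6-r->6 7-r->7
step 2: apply R2 at {0↦1, 1↦3}  → |V|=6 |E|=5  E = 0-p->1 4-r->4 5-r->5 6-r->6 7-r->7
step 3: apply R2 at {0↦1, 1↦4}  → |V|=5 |E|=4  E = 0-p->1 5-r->5 6-r->6 7-r->7
step 4: apply R2 at {0↦1, 1↦5}  → |V|=4 |E|=3  E = 0-p->1 6-r->6 7-r->7
step 5: apply R2 at {0↦1, 1↦6}  → |V|=3 |E|=2  E = 0-p->1 7-r->7
step 6: apply R2 at {0↦1, 1↦7}  → |V|=2 |E|=1  E = 0-p->1
normal form: no rule applies after step 6

Answer: 6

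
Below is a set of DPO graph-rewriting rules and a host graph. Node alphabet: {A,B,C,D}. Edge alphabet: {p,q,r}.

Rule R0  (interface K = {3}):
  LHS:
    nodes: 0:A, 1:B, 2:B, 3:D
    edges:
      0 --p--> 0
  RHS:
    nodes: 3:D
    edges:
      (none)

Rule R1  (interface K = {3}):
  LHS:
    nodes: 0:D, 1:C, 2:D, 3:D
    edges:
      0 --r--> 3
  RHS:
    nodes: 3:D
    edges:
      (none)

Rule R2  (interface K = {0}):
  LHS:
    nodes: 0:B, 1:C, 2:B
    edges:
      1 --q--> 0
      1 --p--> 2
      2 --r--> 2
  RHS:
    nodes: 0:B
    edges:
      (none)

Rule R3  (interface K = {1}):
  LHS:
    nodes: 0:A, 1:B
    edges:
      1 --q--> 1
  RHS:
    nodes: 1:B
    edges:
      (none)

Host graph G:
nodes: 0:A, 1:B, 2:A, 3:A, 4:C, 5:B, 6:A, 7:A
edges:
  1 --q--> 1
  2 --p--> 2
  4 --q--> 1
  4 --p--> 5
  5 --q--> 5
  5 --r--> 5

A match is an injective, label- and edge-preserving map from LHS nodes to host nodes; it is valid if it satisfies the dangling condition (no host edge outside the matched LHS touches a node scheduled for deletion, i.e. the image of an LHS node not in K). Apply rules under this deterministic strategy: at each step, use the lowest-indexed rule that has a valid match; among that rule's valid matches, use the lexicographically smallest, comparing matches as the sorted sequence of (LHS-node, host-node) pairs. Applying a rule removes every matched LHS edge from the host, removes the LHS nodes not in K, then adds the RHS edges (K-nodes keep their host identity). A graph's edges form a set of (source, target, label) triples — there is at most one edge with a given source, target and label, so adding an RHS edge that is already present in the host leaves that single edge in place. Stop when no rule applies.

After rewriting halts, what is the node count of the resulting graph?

initial: |V|=8 |E|=6  E = 1-q->1 2-p->2 4-q->1 4-p->5 5-q->5 5-r->5
step 1: apply R3 at {0↦0, 1↦1}  → |V|=7 |E|=5  E = 2-p->2 4-q->1 4-p->5 5-q->5 5-r->5
step 2: apply R3 at {0↦3, 1↦5}  → |V|=6 |E|=4  E = 2-p->2 4-q->1 4-p->5 5-r->5
step 3: apply R2 at {0↦1, 1↦4, 2↦5}  → |V|=4 |E|=1  E = 2-p->2
normal form: no rule applies after step 3
NF nodes: {1:B, 2:A, 6:A, 7:A}

Answer: 4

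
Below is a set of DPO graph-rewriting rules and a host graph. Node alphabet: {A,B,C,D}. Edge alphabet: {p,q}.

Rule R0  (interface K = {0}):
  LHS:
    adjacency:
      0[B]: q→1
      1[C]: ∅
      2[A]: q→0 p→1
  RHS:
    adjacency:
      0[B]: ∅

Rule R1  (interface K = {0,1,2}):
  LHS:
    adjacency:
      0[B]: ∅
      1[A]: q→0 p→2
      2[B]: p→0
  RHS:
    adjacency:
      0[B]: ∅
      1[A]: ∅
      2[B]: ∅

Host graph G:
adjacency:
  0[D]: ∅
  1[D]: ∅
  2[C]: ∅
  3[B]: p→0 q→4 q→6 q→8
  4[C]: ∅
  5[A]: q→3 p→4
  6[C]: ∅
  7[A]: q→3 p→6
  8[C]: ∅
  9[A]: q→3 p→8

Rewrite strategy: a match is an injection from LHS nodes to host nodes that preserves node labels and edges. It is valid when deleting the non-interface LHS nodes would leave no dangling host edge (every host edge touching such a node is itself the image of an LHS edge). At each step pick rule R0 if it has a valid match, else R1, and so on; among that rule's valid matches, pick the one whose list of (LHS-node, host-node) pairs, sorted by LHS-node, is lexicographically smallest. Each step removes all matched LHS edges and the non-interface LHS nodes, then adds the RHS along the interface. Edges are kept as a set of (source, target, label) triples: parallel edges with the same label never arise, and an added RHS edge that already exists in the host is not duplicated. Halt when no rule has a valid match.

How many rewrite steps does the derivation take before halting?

Answer: 3

Rewrite trace:
initial: |V|=10 |E|=10  E = 3-p->0 3-q->4 3-q->6 3-q->8 5-q->3 5-p->4 7-q->3 7-p->6 9-q->3 9-p->8
step 1: apply R0 at {0↦3, 1↦4, 2↦5}  → |V|=8 |E|=7  E = 3-p->0 3-q->6 3-q->8 7-q->3 7-p->6 9-q->3 9-p->8
step 2: apply R0 at {0↦3, 1↦6, 2↦7}  → |V|=6 |E|=4  E = 3-p->0 3-q->8 9-q->3 9-p->8
step 3: apply R0 at {0↦3, 1↦8, 2↦9}  → |V|=4 |E|=1  E = 3-p->0
final graph: no rule applies after step 3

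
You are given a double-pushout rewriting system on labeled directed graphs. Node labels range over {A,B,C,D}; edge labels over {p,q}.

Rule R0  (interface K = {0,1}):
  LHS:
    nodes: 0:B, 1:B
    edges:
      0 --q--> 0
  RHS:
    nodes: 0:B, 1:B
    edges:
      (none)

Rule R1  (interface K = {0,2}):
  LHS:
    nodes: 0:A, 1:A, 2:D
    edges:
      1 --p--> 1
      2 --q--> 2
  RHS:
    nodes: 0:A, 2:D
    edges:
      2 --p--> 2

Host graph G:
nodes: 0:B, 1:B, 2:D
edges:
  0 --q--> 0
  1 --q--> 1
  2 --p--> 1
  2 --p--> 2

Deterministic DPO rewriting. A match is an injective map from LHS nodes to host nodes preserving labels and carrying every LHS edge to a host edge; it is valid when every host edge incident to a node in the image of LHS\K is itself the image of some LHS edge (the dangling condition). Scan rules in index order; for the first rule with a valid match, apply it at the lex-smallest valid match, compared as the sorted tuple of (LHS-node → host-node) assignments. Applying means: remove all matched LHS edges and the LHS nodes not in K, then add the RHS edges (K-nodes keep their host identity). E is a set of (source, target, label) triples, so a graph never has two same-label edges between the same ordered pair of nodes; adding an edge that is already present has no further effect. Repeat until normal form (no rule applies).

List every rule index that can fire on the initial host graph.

Answer: [R0]

Steps:
R0: 2 valid matches — {0↦0, 1↦1}, {0↦1, 1↦0}
R1: no valid match — LHS pattern not found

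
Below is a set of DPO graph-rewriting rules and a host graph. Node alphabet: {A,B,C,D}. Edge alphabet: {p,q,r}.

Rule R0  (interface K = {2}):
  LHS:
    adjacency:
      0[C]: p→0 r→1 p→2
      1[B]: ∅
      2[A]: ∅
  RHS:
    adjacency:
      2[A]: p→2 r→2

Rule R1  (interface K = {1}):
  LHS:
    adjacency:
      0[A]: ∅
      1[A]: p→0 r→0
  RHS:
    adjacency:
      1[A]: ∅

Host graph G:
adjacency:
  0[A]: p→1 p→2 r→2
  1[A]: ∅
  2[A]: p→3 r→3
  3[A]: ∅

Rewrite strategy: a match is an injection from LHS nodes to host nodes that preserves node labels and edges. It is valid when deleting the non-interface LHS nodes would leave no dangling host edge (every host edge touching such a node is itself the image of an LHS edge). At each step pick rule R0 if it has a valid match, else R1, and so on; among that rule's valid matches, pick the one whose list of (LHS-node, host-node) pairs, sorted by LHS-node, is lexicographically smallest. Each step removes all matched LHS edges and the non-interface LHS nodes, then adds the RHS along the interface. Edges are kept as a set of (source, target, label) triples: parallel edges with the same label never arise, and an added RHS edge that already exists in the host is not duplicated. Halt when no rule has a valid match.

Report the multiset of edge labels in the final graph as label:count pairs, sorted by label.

initial: |V|=4 |E|=5  E = 0-p->1 0-p->2 0-r->2 2-p->3 2-r->3
step 1: apply R1 at {0↦3, 1↦2}  → |V|=3 |E|=3  E = 0-p->1 0-p->2 0-r->2
step 2: apply R1 at {0↦2, 1↦0}  → |V|=2 |E|=1  E = 0-p->1
normal form: no rule applies after step 2
NF edges: [(0, 1, 'p')]

Answer: p:1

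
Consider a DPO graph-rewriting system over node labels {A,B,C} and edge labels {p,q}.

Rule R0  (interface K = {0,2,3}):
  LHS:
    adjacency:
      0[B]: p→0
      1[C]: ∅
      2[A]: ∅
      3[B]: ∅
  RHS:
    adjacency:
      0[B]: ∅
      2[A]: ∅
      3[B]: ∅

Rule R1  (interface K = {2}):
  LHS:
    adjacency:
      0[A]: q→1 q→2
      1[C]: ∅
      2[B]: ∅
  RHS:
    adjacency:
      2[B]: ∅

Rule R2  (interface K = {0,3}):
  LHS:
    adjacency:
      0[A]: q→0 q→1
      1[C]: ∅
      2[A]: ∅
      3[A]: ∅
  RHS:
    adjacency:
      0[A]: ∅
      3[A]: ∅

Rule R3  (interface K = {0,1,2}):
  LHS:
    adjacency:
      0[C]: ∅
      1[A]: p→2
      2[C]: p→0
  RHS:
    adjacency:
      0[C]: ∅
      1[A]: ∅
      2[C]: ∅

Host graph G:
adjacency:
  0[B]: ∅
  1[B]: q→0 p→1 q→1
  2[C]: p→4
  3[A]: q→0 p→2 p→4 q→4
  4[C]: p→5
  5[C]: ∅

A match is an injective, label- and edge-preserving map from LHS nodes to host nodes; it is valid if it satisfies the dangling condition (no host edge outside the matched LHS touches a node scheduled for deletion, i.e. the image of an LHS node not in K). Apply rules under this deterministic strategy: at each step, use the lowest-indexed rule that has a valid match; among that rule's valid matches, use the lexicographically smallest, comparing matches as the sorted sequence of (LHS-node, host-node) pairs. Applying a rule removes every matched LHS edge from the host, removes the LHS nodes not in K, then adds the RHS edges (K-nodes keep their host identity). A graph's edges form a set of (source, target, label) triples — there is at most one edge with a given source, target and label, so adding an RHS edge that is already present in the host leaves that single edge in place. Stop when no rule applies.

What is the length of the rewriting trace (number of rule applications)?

initial: |V|=6 |E|=9  E = 1-q->0 1-p->1 1-q->1 2-p->4 3-q->0 3-p->2 3-p->4 3-q->4 4-p->5
step 1: apply R3 at {0↦4, 1↦3, 2↦2}  → |V|=6 |E|=7  E = 1-q->0 1-p->1 1-q->1 3-q->0 3-p->4 3-q->4 4-p->5
step 2: apply R0 at {0↦1, 1↦2, 2↦3, 3↦0}  → |V|=5 |E|=6  E = 1-q->0 1-q->1 3-q->0 3-p->4 3-q->4 4-p->5
step 3: apply R3 at {0↦5, 1↦3, 2↦4}  → |V|=5 |E|=4  E = 1-q->0 1-q->1 3-q->0 3-q->4
step 4: apply R1 at {0↦3, 1↦4, 2↦0}  → |V|=3 |E|=2  E = 1-q->0 1-q->1
halt: no rule applies after step 4

Answer: 4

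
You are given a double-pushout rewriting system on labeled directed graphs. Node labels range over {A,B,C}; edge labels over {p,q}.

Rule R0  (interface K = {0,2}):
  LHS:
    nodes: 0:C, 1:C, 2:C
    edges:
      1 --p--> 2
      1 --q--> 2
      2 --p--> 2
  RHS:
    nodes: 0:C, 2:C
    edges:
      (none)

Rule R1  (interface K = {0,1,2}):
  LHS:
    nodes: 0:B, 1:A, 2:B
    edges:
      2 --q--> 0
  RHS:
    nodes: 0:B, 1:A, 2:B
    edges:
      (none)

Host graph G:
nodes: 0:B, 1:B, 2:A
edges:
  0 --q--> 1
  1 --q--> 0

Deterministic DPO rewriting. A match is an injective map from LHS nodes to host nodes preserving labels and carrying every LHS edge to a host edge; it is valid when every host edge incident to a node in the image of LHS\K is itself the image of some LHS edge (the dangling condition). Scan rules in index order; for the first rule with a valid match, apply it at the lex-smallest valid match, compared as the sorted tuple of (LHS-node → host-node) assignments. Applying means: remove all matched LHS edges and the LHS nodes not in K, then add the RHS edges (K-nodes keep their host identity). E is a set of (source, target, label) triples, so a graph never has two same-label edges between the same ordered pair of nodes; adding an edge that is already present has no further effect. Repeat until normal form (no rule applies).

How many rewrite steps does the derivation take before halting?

[0] host  ⇒  3 nodes, 2 edges  {0-q->1 1-q->0}
[1] R1 @ {0↦0, 1↦2, 2↦1}  ⇒  3 nodes, 1 edges  {0-q->1}
[2] R1 @ {0↦1, 1↦2, 2↦0}  ⇒  3 nodes, 0 edges  {∅}
halt: no rule applies after step 2

Answer: 2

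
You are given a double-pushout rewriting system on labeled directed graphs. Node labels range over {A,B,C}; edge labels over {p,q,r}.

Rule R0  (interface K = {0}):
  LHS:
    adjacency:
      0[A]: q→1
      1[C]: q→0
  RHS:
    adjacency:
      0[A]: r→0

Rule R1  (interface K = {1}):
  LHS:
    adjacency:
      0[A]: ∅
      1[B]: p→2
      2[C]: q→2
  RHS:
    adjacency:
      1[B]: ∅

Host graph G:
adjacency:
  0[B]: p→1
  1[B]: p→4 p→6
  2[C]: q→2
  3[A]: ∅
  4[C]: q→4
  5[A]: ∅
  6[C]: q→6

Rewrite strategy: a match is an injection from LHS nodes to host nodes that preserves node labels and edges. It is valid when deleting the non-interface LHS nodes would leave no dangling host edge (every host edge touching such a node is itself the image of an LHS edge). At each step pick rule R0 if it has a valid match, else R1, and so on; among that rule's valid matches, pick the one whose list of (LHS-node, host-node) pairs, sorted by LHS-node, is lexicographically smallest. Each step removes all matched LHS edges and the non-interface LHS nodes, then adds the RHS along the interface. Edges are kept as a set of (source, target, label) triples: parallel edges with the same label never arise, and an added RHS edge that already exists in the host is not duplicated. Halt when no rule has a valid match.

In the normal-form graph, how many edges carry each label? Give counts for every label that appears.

Answer: p:1 q:1

Derivation:
initial: |V|=7 |E|=6  E = 0-p->1 1-p->4 1-p->6 2-q->2 4-q->4 6-q->6
step 1: apply R1 at {0↦3, 1↦1, 2↦4}  → |V|=5 |E|=4  E = 0-p->1 1-p->6 2-q->2 6-q->6
step 2: apply R1 at {0↦5, 1↦1, 2↦6}  → |V|=3 |E|=2  E = 0-p->1 2-q->2
normal form: no rule applies after step 2
NF edges: [(0, 1, 'p'), (2, 2, 'q')]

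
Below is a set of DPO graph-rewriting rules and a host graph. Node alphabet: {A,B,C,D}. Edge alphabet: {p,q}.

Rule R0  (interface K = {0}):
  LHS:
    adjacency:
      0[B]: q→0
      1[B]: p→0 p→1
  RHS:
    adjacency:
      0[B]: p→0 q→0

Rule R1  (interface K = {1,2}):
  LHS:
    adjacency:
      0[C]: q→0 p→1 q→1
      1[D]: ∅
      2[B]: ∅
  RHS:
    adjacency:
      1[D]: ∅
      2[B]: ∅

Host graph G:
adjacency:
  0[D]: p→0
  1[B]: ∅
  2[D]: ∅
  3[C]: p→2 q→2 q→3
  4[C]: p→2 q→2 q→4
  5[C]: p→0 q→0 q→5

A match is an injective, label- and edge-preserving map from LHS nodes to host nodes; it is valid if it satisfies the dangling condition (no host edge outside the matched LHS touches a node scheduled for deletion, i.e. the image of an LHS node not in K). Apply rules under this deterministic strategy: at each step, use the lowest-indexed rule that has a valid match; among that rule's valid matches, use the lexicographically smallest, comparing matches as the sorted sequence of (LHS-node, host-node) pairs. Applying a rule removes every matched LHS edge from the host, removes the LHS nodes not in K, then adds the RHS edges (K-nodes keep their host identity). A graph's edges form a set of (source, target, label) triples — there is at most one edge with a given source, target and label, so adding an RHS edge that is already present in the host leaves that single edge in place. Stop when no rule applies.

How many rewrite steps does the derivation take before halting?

initial: |V|=6 |E|=10  E = 0-p->0 3-p->2 3-q->2 3-q->3 4-p->2 4-q->2 4-q->4 5-p->0 5-q->0 5-q->5
step 1: apply R1 at {0↦3, 1↦2, 2↦1}  → |V|=5 |E|=7  E = 0-p->0 4-p->2 4-q->2 4-q->4 5-p->0 5-q->0 5-q->5
step 2: apply R1 at {0↦4, 1↦2, 2↦1}  → |V|=4 |E|=4  E = 0-p->0 5-p->0 5-q->0 5-q->5
step 3: apply R1 at {0↦5, 1↦0, 2↦1}  → |V|=3 |E|=1  E = 0-p->0
final graph: no rule applies after step 3

Answer: 3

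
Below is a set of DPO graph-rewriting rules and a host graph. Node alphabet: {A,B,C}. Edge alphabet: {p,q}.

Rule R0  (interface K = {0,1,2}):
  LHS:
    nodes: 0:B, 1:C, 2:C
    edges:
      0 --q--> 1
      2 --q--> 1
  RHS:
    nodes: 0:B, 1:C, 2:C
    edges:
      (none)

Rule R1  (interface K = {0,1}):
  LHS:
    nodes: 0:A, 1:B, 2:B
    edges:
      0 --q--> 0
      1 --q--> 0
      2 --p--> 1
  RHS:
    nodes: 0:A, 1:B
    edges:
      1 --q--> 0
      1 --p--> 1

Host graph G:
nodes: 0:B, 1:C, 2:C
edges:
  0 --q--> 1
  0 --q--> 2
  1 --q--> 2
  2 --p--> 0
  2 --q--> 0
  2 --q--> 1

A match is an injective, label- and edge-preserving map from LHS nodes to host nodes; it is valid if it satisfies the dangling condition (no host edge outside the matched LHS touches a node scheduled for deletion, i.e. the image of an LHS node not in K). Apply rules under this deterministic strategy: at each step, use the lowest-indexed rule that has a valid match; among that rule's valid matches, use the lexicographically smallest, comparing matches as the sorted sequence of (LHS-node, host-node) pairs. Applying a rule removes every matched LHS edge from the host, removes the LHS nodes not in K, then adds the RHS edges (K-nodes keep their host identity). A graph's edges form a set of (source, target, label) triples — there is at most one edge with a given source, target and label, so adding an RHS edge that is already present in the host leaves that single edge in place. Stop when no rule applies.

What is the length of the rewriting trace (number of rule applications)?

Answer: 2

Derivation:
[0] host  ⇒  3 nodes, 6 edges  {0-q->1 0-q->2 1-q->2 2-p->0 2-q->0 2-q->1}
[1] R0 @ {0↦0, 1↦1, 2↦2}  ⇒  3 nodes, 4 edges  {0-q->2 1-q->2 2-p->0 2-q->0}
[2] R0 @ {0↦0, 1↦2, 2↦1}  ⇒  3 nodes, 2 edges  {2-p->0 2-q->0}
halt: no rule applies after step 2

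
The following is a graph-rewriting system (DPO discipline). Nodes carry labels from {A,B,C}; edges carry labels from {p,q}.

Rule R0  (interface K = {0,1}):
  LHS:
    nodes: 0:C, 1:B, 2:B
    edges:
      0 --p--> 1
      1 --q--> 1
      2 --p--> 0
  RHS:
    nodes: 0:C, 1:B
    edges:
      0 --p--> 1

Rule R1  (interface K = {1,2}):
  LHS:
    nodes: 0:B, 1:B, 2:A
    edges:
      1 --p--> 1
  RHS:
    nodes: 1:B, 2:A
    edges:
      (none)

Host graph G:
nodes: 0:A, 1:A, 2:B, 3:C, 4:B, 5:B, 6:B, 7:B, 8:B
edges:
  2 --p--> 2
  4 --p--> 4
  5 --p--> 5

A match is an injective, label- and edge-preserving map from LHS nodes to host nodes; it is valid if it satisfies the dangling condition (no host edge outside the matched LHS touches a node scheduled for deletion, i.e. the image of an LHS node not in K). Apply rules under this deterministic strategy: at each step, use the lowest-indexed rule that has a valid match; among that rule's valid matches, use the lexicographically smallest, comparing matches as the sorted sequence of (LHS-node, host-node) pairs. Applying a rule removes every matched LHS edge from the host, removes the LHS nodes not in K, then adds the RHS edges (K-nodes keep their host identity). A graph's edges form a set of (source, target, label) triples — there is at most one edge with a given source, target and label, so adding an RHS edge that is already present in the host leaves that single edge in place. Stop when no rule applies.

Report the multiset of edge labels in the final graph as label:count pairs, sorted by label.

initial: |V|=9 |E|=3  E = 2-p->2 4-p->4 5-p->5
step 1: apply R1 at {0↦6, 1↦2, 2↦0}  → |V|=8 |E|=2  E = 4-p->4 5-p->5
step 2: apply R1 at {0↦2, 1↦4, 2↦0}  → |V|=7 |E|=1  E = 5-p->5
step 3: apply R1 at {0↦4, 1↦5, 2↦0}  → |V|=6 |E|=0  E = ∅
final graph: no rule applies after step 3
NF edges: []

Answer: (no edges)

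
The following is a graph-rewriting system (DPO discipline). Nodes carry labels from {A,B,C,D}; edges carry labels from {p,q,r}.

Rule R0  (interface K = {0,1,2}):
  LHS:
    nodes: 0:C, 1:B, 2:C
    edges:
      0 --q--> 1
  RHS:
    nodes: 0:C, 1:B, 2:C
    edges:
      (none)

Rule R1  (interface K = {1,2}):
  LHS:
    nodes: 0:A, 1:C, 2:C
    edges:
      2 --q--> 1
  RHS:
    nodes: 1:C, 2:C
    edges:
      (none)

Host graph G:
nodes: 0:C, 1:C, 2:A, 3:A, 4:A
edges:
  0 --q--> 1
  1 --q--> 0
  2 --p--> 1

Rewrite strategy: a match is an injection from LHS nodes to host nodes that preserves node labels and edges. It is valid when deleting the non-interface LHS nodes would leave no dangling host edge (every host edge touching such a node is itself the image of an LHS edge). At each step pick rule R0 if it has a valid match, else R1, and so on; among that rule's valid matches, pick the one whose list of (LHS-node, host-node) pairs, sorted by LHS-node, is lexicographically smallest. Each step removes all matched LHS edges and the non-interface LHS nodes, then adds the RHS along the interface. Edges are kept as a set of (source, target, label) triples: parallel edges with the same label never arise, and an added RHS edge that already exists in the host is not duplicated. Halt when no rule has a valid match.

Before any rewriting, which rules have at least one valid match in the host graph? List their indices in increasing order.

Answer: [R1]

Rewrite trace:
R0: no valid match — LHS pattern not found
R1: 4 valid matches — {0↦3, 1↦0, 2↦1}, {0↦3, 1↦1, 2↦0}, {0↦4, 1↦0, 2↦1} (+1 more)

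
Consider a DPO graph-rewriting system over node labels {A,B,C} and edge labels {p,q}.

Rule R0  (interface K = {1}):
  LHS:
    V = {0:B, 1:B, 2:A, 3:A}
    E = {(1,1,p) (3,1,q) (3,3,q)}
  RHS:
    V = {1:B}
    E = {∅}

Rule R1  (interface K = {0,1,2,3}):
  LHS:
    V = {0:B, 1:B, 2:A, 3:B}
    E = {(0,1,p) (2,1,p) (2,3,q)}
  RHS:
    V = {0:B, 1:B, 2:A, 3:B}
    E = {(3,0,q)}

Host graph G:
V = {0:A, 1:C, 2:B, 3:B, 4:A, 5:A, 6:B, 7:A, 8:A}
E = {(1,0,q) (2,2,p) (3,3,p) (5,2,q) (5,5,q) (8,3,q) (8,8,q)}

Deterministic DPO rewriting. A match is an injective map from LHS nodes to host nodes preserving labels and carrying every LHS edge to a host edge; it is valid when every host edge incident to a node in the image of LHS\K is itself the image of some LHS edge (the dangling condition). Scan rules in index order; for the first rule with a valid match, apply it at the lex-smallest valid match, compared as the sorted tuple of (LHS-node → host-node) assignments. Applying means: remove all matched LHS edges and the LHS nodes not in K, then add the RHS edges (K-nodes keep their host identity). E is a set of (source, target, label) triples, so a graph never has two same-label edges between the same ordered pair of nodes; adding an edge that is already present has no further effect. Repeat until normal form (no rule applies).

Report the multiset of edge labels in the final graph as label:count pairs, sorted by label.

[0] host  ⇒  9 nodes, 7 edges  {1-q->0 2-p->2 3-p->3 5-q->2 5-q->5 8-q->3 8-q->8}
[1] R0 @ {0↦6, 1↦2, 2↦4, 3↦5}  ⇒  6 nodes, 4 edges  {1-q->0 3-p->3 8-q->3 8-q->8}
[2] R0 @ {0↦2, 1↦3, 2↦7, 3↦8}  ⇒  3 nodes, 1 edges  {1-q->0}
halt: no rule applies after step 2
NF edges: [(1, 0, 'q')]

Answer: q:1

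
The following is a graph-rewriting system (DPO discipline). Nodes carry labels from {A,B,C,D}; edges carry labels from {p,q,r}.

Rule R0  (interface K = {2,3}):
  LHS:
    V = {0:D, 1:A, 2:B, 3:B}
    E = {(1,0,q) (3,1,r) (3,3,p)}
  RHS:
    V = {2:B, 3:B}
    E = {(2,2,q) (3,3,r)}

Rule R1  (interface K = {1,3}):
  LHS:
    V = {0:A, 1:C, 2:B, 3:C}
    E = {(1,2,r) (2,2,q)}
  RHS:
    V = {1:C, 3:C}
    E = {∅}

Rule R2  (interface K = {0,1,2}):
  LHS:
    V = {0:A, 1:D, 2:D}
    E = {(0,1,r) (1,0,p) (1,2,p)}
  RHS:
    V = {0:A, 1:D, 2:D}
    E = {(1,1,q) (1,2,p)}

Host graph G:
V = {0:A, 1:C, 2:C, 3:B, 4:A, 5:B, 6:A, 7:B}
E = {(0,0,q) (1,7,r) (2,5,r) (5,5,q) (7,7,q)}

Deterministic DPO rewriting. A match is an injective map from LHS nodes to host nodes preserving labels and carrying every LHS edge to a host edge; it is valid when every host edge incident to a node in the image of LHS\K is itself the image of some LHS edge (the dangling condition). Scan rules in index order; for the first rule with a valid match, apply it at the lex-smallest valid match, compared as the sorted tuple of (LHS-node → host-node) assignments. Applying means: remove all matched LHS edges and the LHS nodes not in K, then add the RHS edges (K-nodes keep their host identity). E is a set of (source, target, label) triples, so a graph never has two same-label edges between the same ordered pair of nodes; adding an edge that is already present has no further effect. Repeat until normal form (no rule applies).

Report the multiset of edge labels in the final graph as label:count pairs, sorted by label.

[0] host  ⇒  8 nodes, 5 edges  {0-q->0 1-r->7 2-r->5 5-q->5 7-q->7}
[1] R1 @ {0↦4, 1↦1, 2↦7, 3↦2}  ⇒  6 nodes, 3 edges  {0-q->0 2-r->5 5-q->5}
[2] R1 @ {0↦6, 1↦2, 2↦5, 3↦1}  ⇒  4 nodes, 1 edges  {0-q->0}
final graph: no rule applies after step 2
NF edges: [(0, 0, 'q')]

Answer: q:1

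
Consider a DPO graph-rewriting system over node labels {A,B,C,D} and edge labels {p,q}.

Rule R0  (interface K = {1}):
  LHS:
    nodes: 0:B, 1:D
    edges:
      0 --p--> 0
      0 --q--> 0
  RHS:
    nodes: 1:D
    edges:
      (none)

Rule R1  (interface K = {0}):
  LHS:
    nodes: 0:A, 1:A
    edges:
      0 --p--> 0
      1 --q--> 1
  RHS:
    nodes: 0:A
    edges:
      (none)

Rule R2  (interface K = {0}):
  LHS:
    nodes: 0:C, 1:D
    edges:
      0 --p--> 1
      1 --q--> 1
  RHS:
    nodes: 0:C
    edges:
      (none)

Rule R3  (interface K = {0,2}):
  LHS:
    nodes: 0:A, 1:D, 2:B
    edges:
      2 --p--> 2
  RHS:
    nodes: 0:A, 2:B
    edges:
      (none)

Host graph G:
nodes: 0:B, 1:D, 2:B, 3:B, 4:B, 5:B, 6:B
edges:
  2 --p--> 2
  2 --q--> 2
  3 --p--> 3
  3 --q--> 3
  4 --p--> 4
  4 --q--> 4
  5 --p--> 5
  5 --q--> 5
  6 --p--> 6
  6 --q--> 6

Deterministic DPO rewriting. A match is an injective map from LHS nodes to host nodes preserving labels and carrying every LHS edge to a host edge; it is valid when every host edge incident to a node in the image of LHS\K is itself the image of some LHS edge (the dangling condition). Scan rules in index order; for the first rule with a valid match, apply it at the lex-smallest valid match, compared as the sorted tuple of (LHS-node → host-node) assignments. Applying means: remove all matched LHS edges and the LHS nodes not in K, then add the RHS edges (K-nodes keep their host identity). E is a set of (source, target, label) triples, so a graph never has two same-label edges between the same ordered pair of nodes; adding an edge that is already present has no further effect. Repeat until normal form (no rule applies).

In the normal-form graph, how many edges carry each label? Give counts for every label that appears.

Answer: (no edges)

Steps:
start.  V:7 E:10  edges: 2-p->2 2-q->2 3-p->3 3-q->3 4-p->4 4-q->4 5-p->5 5-q->5 6-p->6 6-q->6
1. fire R0 via {0↦2, 1↦1}  →  V:6 E:8  edges: 3-p->3 3-q->3 4-p->4 4-q->4 5-p->5 5-q->5 6-p->6 6-q->6
2. fire R0 via {0↦3, 1↦1}  →  V:5 E:6  edges: 4-p->4 4-q->4 5-p->5 5-q->5 6-p->6 6-q->6
3. fire R0 via {0↦4, 1↦1}  →  V:4 E:4  edges: 5-p->5 5-q->5 6-p->6 6-q->6
4. fire R0 via {0↦5, 1↦1}  →  V:3 E:2  edges: 6-p->6 6-q->6
5. fire R0 via {0↦6, 1↦1}  →  V:2 E:0  edges: ∅
final graph: no rule applies after step 5
NF edges: []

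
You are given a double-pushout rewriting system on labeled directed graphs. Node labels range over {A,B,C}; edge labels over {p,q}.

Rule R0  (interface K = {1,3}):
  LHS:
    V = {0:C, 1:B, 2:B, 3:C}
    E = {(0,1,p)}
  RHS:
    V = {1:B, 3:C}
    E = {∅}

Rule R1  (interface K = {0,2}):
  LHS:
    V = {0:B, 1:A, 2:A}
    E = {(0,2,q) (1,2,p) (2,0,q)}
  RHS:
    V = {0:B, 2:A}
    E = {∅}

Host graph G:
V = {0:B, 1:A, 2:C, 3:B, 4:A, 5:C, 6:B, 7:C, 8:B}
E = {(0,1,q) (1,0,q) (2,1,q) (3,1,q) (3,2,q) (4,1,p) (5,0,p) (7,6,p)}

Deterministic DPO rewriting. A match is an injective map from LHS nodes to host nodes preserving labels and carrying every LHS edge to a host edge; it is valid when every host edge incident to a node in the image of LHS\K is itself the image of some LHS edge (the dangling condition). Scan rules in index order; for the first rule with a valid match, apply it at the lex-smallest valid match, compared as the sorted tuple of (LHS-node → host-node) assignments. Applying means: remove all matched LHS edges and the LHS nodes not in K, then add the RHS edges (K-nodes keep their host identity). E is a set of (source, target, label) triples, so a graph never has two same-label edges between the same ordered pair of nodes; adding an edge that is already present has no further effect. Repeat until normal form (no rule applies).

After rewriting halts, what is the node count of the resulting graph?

Answer: 4

Derivation:
[0] host  ⇒  9 nodes, 8 edges  {0-q->1 1-q->0 2-q->1 3-q->1 3-q->2 4-p->1 5-p->0 7-p->6}
[1] R0 @ {0↦5, 1↦0, 2↦8, 3↦2}  ⇒  7 nodes, 7 edges  {0-q->1 1-q->0 2-q->1 3-q->1 3-q->2 4-p->1 7-p->6}
[2] R1 @ {0↦0, 1↦4, 2↦1}  ⇒  6 nodes, 4 edges  {2-q->1 3-q->1 3-q->2 7-p->6}
[3] R0 @ {0↦7, 1↦6, 2↦0, 3↦2}  ⇒  4 nodes, 3 edges  {2-q->1 3-q->1 3-q->2}
normal form: no rule applies after step 3
NF nodes: {1:A, 2:C, 3:B, 6:B}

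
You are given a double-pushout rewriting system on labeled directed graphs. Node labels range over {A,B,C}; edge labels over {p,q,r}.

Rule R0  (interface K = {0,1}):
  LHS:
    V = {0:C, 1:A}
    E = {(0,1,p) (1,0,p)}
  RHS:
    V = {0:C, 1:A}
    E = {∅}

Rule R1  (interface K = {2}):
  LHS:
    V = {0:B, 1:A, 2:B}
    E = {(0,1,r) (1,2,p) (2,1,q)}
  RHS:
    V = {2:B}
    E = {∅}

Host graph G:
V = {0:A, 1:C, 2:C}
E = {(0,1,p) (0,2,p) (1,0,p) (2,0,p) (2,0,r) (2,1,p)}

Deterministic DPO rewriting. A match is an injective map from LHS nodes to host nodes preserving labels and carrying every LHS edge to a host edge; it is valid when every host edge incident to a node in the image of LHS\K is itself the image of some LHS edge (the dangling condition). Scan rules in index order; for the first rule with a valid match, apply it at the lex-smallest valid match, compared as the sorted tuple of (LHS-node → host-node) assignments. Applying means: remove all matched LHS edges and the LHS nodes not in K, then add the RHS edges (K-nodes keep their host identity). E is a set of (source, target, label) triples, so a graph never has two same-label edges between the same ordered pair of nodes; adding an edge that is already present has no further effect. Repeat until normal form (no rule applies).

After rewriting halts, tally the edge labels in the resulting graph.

Answer: p:1 r:1

Rewrite trace:
start.  V:3 E:6  edges: 0-p->1 0-p->2 1-p->0 2-p->0 2-r->0 2-p->1
1. fire R0 via {0↦1, 1↦0}  →  V:3 E:4  edges: 0-p->2 2-p->0 2-r->0 2-p->1
2. fire R0 via {0↦2, 1↦0}  →  V:3 E:2  edges: 2-r->0 2-p->1
halt: no rule applies after step 2
NF edges: [(2, 0, 'r'), (2, 1, 'p')]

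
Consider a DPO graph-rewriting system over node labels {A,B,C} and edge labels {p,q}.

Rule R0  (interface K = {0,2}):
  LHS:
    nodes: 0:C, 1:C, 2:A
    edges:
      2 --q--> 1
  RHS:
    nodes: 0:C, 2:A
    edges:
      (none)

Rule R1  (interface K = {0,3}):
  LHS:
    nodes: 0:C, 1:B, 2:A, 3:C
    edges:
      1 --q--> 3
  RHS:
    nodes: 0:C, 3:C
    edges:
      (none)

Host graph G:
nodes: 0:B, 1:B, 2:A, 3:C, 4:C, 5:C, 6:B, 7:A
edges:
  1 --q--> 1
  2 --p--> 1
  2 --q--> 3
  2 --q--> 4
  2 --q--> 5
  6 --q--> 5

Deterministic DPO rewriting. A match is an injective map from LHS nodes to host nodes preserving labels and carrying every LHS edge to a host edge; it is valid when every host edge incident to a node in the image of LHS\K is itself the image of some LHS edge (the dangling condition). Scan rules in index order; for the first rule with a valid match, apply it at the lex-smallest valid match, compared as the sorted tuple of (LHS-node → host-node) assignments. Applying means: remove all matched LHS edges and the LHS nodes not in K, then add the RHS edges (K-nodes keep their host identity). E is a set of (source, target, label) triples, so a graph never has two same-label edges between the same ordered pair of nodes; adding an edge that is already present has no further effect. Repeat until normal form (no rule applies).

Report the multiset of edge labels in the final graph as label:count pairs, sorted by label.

initial: |V|=8 |E|=6  E = 1-q->1 2-p->1 2-q->3 2-q->4 2-q->5 6-q->5
step 1: apply R0 at {0↦3, 1↦4, 2↦2}  → |V|=7 |E|=5  E = 1-q->1 2-p->1 2-q->3 2-q->5 6-q->5
step 2: apply R0 at {0↦5, 1↦3, 2↦2}  → |V|=6 |E|=4  E = 1-q->1 2-p->1 2-q->5 6-q->5
final graph: no rule applies after step 2
NF edges: [(1, 1, 'q'), (2, 1, 'p'), (2, 5, 'q'), (6, 5, 'q')]

Answer: p:1 q:3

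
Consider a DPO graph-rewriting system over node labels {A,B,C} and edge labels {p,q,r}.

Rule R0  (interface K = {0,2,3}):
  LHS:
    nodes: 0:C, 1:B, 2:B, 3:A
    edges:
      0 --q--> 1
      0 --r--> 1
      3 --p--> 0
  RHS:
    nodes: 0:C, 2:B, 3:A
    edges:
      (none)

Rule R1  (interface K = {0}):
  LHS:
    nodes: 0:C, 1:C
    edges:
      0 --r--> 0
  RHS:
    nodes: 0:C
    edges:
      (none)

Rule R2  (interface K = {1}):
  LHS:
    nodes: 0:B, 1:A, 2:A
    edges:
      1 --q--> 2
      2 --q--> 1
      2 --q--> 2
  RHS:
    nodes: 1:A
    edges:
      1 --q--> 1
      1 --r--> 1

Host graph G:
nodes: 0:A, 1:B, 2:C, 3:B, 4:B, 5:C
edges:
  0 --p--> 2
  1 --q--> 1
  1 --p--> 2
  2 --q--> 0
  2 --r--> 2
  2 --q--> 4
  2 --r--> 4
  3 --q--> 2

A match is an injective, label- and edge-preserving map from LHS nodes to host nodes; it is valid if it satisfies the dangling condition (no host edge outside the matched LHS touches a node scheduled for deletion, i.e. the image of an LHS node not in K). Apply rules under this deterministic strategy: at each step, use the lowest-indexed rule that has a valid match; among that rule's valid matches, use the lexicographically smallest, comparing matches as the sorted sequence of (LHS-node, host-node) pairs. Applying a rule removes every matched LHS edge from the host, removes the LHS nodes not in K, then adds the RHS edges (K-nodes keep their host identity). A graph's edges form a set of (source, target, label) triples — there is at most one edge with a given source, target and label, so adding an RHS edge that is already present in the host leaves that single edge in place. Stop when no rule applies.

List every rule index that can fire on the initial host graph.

Answer: [R0,R1]

Rewrite trace:
R0: 2 valid matches — {0↦2, 1↦4, 2↦1, 3↦0}, {0↦2, 1↦4, 2↦3, 3↦0}
R1: 1 valid match — {0↦2, 1↦5}
R2: no valid match — LHS pattern not found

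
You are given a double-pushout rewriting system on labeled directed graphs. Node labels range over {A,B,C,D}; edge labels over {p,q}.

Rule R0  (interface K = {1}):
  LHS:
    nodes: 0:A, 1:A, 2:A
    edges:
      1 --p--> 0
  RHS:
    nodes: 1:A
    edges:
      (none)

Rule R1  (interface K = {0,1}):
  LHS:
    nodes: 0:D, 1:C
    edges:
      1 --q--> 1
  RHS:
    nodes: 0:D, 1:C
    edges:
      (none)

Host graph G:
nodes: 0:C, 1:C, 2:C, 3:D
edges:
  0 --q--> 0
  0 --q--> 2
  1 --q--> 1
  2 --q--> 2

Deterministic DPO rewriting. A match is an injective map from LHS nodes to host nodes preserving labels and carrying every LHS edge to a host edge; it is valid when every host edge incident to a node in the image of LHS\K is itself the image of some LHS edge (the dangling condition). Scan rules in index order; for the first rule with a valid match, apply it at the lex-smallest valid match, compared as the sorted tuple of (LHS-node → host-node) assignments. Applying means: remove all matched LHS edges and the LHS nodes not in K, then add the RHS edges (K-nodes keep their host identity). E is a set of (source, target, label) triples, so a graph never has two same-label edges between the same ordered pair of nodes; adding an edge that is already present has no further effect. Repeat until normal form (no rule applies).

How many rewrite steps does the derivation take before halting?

initial: |V|=4 |E|=4  E = 0-q->0 0-q->2 1-q->1 2-q->2
step 1: apply R1 at {0↦3, 1↦0}  → |V|=4 |E|=3  E = 0-q->2 1-q->1 2-q->2
step 2: apply R1 at {0↦3, 1↦1}  → |V|=4 |E|=2  E = 0-q->2 2-q->2
step 3: apply R1 at {0↦3, 1↦2}  → |V|=4 |E|=1  E = 0-q->2
final graph: no rule applies after step 3

Answer: 3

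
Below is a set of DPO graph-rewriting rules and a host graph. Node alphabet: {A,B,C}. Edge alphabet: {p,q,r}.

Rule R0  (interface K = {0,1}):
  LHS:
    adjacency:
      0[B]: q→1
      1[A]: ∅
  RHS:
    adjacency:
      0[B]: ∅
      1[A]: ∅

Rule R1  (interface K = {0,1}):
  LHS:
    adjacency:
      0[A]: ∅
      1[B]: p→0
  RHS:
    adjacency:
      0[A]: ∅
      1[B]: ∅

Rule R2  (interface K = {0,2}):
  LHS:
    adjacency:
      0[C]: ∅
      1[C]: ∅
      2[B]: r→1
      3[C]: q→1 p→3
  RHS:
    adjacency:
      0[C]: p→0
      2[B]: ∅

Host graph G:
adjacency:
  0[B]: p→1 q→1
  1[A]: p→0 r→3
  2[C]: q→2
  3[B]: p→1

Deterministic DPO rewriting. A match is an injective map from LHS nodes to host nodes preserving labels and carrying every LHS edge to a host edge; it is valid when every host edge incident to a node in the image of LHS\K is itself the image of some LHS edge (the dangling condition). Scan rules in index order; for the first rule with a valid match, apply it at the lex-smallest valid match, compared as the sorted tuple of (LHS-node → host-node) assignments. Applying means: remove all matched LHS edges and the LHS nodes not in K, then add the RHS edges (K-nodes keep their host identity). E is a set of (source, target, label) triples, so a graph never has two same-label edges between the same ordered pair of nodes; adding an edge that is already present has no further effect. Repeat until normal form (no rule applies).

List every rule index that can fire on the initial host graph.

R0: 1 valid match — {0↦0, 1↦1}
R1: 2 valid matches — {0↦1, 1↦0}, {0↦1, 1↦3}
R2: no valid match — LHS pattern not found

Answer: [R0,R1]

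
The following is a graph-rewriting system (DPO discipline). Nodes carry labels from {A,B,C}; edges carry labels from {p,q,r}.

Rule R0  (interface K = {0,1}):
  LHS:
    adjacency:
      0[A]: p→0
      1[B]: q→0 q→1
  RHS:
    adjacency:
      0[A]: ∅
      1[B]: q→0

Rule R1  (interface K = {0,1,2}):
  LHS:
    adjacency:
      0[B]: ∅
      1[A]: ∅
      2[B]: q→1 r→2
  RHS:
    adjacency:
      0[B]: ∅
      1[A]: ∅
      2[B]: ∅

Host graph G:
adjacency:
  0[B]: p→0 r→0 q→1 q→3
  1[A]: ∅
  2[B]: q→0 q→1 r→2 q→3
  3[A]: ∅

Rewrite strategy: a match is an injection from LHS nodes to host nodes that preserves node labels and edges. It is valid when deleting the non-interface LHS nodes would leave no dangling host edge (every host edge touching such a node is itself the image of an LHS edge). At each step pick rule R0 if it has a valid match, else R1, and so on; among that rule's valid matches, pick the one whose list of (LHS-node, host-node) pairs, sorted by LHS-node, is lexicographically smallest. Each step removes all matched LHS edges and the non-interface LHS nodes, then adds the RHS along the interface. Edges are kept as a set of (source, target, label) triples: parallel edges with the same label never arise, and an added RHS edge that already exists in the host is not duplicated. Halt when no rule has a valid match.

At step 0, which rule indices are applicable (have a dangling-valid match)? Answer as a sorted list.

R0: no valid match — LHS pattern not found
R1: 4 valid matches — {0↦0, 1↦1, 2↦2}, {0↦0, 1↦3, 2↦2}, {0↦2, 1↦1, 2↦0} (+1 more)

Answer: [R1]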